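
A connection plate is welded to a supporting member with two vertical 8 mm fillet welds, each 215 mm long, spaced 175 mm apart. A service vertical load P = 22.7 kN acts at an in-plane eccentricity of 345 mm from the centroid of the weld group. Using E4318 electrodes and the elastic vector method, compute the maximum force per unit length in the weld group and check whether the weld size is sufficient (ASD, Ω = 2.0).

E43XX → F_EXX = 430 MPa.
Total weld length L_w = 430 mm. Treat welds as unit-width lines.
Polar moment about centroid: J = 2[d³/12 + d(b/2)²] = 2[215³/12 + 215×87.5²] = 4949000 mm³.
Direct shear f_v = P/L_w = 22.7×10³ / 430 = 52.79 N/mm (vertical).
Torsion M = P·e = 22.7×10³ × 345 = 7831500 N·mm.
Critical point at (x, y) = (87.5, 107.5) from centroid. f_tx = M·y/J = 170.1 N/mm; f_ty = M·x/J = 138.5 N/mm.
Resultant f_max = √[f_tx² + (f_v + f_ty)²] = √[170.1² + (52.79 + 138.5)²] = 256 N/mm.
Capacity per unit length: r_n/Ω = (1/2.0) × 0.6 × 430 × (0.707 × 8) = 729.6 N/mm.
256 ≤ 729.6 → adequate.

f_max ≈ 256 N/mm; adequate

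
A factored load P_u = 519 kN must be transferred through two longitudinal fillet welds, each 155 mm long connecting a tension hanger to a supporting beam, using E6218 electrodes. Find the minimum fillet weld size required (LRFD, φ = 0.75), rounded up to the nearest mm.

w = 9 mm

E62XX → F_EXX = 620 MPa.
Total weld length L = 310 mm.
Required throat t_e = P_u / (φ × 0.6 F_EXX × L) = 519 / (0.75 × 0.6 × 620 × 310 × 10⁻³) = 6.001 mm.
Required leg w = t_e / 0.707 = 8.488 mm → use 9 mm.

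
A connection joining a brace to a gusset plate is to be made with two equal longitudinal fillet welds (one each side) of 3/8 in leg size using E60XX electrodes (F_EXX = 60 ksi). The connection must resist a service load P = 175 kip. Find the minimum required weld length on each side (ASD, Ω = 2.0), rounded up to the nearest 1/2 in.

Throat t_e = 0.707 × 0.375 = 0.2651 in.
r_n/Ω = (0.6 × 60 × 0.2651) / 2.0 = 4.772 kip/in.
L_req = P / (r_n/Ω) = 175 / 4.772 = 36.67 in total.
Per side: 36.67 / 2 = 18.34 in.
Round up → use L = 18.5 in on each side.

L = 18.5 in on each side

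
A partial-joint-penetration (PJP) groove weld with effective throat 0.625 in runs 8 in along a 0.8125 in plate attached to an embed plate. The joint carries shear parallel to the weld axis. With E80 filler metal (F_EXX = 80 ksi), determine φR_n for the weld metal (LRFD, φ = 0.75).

φR_n ≈ 180 kips

Effective throat (given) t_e = 0.625 in.
A_we = 0.625 × 8 = 5 in².
F_nw = 0.6 F_EXX = 48 ksi.
φR_n = 0.75 × 48 × 5 = 180 kips.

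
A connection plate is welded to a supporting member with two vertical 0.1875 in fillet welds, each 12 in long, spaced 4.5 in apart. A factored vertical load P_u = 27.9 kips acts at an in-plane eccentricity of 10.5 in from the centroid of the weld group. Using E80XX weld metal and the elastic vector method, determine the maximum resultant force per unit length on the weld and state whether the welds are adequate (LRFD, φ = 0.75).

E80XX → F_EXX = 80 ksi.
Total weld length L_w = 24 in. Treat welds as unit-width lines.
Polar moment about centroid: J = 2[d³/12 + d(b/2)²] = 2[12³/12 + 12×2.25²] = 409.5 in³.
Direct shear f_v = P/L_w = 27.9 / 24 = 1.162 kip/in (vertical).
Torsion M = P·e = 27.9 × 10.5 = 292.95 kip·in.
Critical point at (x, y) = (2.25, 6) from centroid. f_tx = M·y/J = 4.292 kip/in; f_ty = M·x/J = 1.61 kip/in.
Resultant f_max = √[f_tx² + (f_v + f_ty)²] = √[4.292² + (1.162 + 1.61)²] = 5.11 kip/in.
Capacity per unit length: φr_n = 0.75 × 0.6 × 80 × (0.707 × 0.1875) = 4.772 kip/in.
5.11 > 4.772 → NOT adequate.

f_max ≈ 5.11 kip/in; NOT adequate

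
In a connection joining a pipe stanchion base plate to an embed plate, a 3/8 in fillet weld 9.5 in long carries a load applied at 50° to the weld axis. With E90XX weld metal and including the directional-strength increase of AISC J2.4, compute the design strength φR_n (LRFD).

E90XX → F_EXX = 90 ksi.
t_e = 0.707 × 0.375 = 0.2651 in; A_we = 0.2651 × 9.5 = 2.519 in².
Directional factor: 1.0 + 0.5 sin^1.5(50°) = 1.335.
F_nw = 0.6 × 90 × 1.335 = 72.1 ksi.
φR_n = 0.75 × 72.1 × 2.519 = 136.2 kips.

φR_n ≈ 136 kips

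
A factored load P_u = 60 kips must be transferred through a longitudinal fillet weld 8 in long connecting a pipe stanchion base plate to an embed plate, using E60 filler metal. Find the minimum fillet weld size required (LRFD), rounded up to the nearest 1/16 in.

E60XX → F_EXX = 60 ksi.
Total weld length L = 8 in.
Required throat t_e = P_u / (φ × 0.6 F_EXX × L) = 60 / (0.75 × 0.6 × 60 × 8) = 0.2778 in.
Required leg w = t_e / 0.707 = 0.3929 in → use 7/16 in.

w = 7/16 in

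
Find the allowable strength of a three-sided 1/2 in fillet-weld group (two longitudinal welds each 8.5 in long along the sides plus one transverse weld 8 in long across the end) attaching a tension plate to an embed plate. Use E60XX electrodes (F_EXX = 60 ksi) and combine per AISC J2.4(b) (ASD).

R_n/Ω ≈ 168 kips

t_e = 0.707 × 0.5 = 0.3535 in.
R_nwl = 0.6 × 60 × 0.3535 × 17 = 216.3 kips (longitudinal, 2 welds).
R_nwt = 0.6 × 60 × 0.3535 × 8 = 101.8 kips (transverse, base value).
(i) R_nwl + R_nwt = 318.1 kips; (ii) 0.85 R_nwl + 1.5 R_nwt = 336.6 kips.
R_n = max = 336.6 kips [governs: (ii)]; R_n/Ω = 168.3 kips.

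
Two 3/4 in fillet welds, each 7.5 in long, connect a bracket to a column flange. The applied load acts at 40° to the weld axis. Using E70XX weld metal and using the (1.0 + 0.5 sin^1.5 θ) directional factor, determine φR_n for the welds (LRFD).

E70XX → F_EXX = 70 ksi.
t_e = 0.707 × 0.75 = 0.5302 in; A_we = 0.5302 × 15 = 7.954 in².
Directional factor: 1.0 + 0.5 sin^1.5(40°) = 1.258.
F_nw = 0.6 × 70 × 1.258 = 52.82 ksi.
φR_n = 0.75 × 52.82 × 7.954 = 315.1 kip.

φR_n ≈ 315 kip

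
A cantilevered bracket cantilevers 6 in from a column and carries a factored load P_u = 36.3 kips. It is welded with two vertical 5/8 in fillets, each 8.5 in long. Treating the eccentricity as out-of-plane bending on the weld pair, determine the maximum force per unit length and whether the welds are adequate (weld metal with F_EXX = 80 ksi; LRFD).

L_w = 2 × 8.5 = 17 in; section modulus (unit throat) S = 2 × L²/6 = 24.08 in².
Direct shear f_v = P/L_w = 36.3/17 = 2.135 kip/in.
Moment M = P × e = 36.3 × 6 = 217.8 kip·in; bending f_b = M/S = 9.044 kip/in.
f_max = √(f_v² + f_b²) = √(2.135² + 9.044²) = 9.292 kip/in.
φr_n = 0.75 × 0.6 × 80 × (0.707 × 0.625) = 15.91 kip/in → adequate.

f_max ≈ 9.29 kip/in; adequate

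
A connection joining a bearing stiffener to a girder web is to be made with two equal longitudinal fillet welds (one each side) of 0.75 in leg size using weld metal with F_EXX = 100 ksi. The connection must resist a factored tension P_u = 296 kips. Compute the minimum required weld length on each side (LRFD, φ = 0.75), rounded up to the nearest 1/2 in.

L = 6.5 in on each side

Throat t_e = 0.707 × 0.75 = 0.5302 in.
φr_n = 0.75 × 0.6 × 100 × 0.5302 = 23.86 kips/in.
L_req = P_u / φr_n = 296 / 23.86 = 12.41 in total.
Per side: 12.41 / 2 = 6.203 in.
Round up → use L = 6.5 in on each side.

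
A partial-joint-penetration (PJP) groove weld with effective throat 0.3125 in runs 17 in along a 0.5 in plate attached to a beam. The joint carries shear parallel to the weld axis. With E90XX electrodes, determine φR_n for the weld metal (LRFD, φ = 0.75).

E90XX → F_EXX = 90 ksi.
Effective throat (given) t_e = 0.3125 in.
A_we = 0.3125 × 17 = 5.312 in².
F_nw = 0.6 F_EXX = 54 ksi.
φR_n = 0.75 × 54 × 5.312 = 215.2 kips.

φR_n ≈ 215 kips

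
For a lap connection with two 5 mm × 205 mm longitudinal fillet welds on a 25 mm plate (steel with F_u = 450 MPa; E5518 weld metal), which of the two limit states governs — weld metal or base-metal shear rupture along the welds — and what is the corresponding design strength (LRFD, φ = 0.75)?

φR_n ≈ 359 kN (weld metal governs)

E55XX → F_EXX = 550 MPa.
t_e = 0.707 × 5 = 3.535 mm; L = 410 mm.
Weld metal: φR_n = 0.75 × 0.6 × 550 × 3.535 × 410 × 10⁻³ = 358.7 kN.
Base metal (shear rupture): φR_n = 0.75 × 0.6 × 450 × 25 × 410 × 10⁻³ = 2076 kN.
Governing: weld metal.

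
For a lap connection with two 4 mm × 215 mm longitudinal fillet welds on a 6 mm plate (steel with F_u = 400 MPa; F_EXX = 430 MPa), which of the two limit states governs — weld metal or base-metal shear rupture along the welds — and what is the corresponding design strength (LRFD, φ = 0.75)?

φR_n ≈ 235 kN (weld metal governs)

t_e = 0.707 × 4 = 2.828 mm; L = 430 mm.
Weld metal: φR_n = 0.75 × 0.6 × 430 × 2.828 × 430 × 10⁻³ = 235.3 kN.
Base metal (shear rupture): φR_n = 0.75 × 0.6 × 400 × 6 × 430 × 10⁻³ = 464.4 kN.
Governing: weld metal.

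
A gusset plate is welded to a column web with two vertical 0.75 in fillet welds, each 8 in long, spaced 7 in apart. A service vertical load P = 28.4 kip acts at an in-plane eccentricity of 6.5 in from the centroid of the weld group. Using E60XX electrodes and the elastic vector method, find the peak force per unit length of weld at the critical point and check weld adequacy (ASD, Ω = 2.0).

f_max ≈ 4.84 kip/in; adequate

E60XX → F_EXX = 60 ksi.
Total weld length L_w = 16 in. Treat welds as unit-width lines.
Polar moment about centroid: J = 2[d³/12 + d(b/2)²] = 2[8³/12 + 8×3.5²] = 281.3 in³.
Direct shear f_v = P/L_w = 28.4 / 16 = 1.775 kip/in (vertical).
Torsion M = P·e = 28.4 × 6.5 = 184.6 kip·in.
Critical point at (x, y) = (3.5, 4) from centroid. f_tx = M·y/J = 2.625 kip/in; f_ty = M·x/J = 2.297 kip/in.
Resultant f_max = √[f_tx² + (f_v + f_ty)²] = √[2.625² + (1.775 + 2.297)²] = 4.844 kip/in.
Capacity per unit length: r_n/Ω = (1/2.0) × 0.6 × 60 × (0.707 × 0.75) = 9.544 kip/in.
4.844 ≤ 9.544 → adequate.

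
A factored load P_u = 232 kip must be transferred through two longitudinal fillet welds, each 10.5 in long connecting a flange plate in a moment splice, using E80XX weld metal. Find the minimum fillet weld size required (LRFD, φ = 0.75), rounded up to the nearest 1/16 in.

E80XX → F_EXX = 80 ksi.
Total weld length L = 21 in.
Required throat t_e = P_u / (φ × 0.6 F_EXX × L) = 232 / (0.75 × 0.6 × 80 × 21) = 0.3069 in.
Required leg w = t_e / 0.707 = 0.4341 in → use 7/16 in.

w = 7/16 in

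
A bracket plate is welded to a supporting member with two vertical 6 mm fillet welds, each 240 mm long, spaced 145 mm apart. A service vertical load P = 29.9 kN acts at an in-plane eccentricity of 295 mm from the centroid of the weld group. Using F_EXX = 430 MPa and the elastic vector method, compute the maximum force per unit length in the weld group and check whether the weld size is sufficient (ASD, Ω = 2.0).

Total weld length L_w = 480 mm. Treat welds as unit-width lines.
Polar moment about centroid: J = 2[d³/12 + d(b/2)²] = 2[240³/12 + 240×72.5²] = 4827000 mm³.
Direct shear f_v = P/L_w = 29.9×10³ / 480 = 62.29 N/mm (vertical).
Torsion M = P·e = 29.9×10³ × 295 = 8820500 N·mm.
Critical point at (x, y) = (72.5, 120) from centroid. f_tx = M·y/J = 219.3 N/mm; f_ty = M·x/J = 132.5 N/mm.
Resultant f_max = √[f_tx² + (f_v + f_ty)²] = √[219.3² + (62.29 + 132.5)²] = 293.3 N/mm.
Capacity per unit length: r_n/Ω = (1/2.0) × 0.6 × 430 × (0.707 × 6) = 547.2 N/mm.
293.3 ≤ 547.2 → adequate.

f_max ≈ 293 N/mm; adequate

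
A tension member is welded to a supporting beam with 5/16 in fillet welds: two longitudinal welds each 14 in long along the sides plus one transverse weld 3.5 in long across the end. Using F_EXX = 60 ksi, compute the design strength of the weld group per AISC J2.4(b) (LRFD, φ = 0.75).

t_e = 0.707 × 0.3125 = 0.2209 in.
R_nwl = 0.6 × 60 × 0.2209 × 28 = 222.7 kips (longitudinal, 2 welds).
R_nwt = 0.6 × 60 × 0.2209 × 3.5 = 27.84 kips (transverse, base value).
(i) R_nwl + R_nwt = 250.5 kips; (ii) 0.85 R_nwl + 1.5 R_nwt = 231.1 kips.
R_n = max = 250.5 kips [governs: (i)]; φR_n = 187.9 kips.

φR_n ≈ 188 kips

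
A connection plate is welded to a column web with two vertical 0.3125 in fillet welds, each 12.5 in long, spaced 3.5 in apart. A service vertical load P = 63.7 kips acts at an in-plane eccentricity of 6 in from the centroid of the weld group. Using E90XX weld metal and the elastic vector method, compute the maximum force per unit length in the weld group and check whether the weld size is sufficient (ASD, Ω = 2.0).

E90XX → F_EXX = 90 ksi.
Total weld length L_w = 25 in. Treat welds as unit-width lines.
Polar moment about centroid: J = 2[d³/12 + d(b/2)²] = 2[12.5³/12 + 12.5×1.75²] = 402.1 in³.
Direct shear f_v = P/L_w = 63.7 / 25 = 2.548 kip/in (vertical).
Torsion M = P·e = 63.7 × 6 = 382.2 kip·in.
Critical point at (x, y) = (1.75, 6.25) from centroid. f_tx = M·y/J = 5.941 kip/in; f_ty = M·x/J = 1.663 kip/in.
Resultant f_max = √[f_tx² + (f_v + f_ty)²] = √[5.941² + (2.548 + 1.663)²] = 7.282 kip/in.
Capacity per unit length: r_n/Ω = (1/2.0) × 0.6 × 90 × (0.707 × 0.3125) = 5.965 kip/in.
7.282 > 5.965 → NOT adequate.

f_max ≈ 7.28 kip/in; NOT adequate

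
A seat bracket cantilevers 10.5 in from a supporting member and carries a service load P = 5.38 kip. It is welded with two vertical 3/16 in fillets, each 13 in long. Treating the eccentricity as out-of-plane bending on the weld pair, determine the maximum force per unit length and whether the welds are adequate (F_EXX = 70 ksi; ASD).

f_max ≈ 1.02 kip/in; adequate

L_w = 2 × 13 = 26 in; section modulus (unit throat) S = 2 × L²/6 = 56.33 in².
Direct shear f_v = P/L_w = 5.38/26 = 0.2069 kip/in.
Moment M = P × e = 5.38 × 10.5 = 56.49 kip·in; bending f_b = M/S = 1.003 kip/in.
f_max = √(f_v² + f_b²) = √(0.2069² + 1.003²) = 1.024 kip/in.
r_n/Ω = (1/2.0) × 0.6 × 70 × (0.707 × 0.1875) = 2.784 kip/in → adequate.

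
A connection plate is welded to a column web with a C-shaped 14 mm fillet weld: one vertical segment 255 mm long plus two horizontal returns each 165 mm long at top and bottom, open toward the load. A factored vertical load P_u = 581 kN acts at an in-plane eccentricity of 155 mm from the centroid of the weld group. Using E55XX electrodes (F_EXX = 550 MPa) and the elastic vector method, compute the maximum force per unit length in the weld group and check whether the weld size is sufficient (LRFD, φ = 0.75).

Total weld length L_w = 585 mm. Treat welds as unit-width lines.
Centroid: x̄ = 2×165×82.5 / 585 = 46.54 mm from the vertical weld.
Polar moment about centroid: J = I_x + I_y = [255³/12 + 2×165×127.5²] + [255×46.54² + 2(165³/12 + 165×35.96²)] = 8474000 mm³.
Direct shear f_v = P/L_w = 581×10³ / 585 = 993.2 N/mm (vertical).
Torsion M = P·e = 581×10³ × 155 = 90055000 N·mm.
Critical point at (x, y) = (118.5, 127.5) from centroid. f_tx = M·y/J = 1355 N/mm; f_ty = M·x/J = 1259 N/mm.
Resultant f_max = √[f_tx² + (f_v + f_ty)²] = √[1355² + (993.2 + 1259)²] = 2628 N/mm.
Capacity per unit length: φr_n = 0.75 × 0.6 × 550 × (0.707 × 14) = 2450 N/mm.
2628 > 2450 → NOT adequate.

f_max ≈ 2630 N/mm; NOT adequate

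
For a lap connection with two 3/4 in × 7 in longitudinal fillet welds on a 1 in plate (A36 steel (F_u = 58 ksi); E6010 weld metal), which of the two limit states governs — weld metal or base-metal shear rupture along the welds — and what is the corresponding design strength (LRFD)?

E60XX → F_EXX = 60 ksi.
t_e = 0.707 × 0.75 = 0.5302 in; L = 14 in.
Weld metal: φR_n = 0.75 × 0.6 × 60 × 0.5302 × 14 = 200.4 kip.
Base metal (shear rupture): φR_n = 0.75 × 0.6 × 58 × 1 × 14 = 365.4 kip.
Governing: weld metal.

φR_n ≈ 200 kip (weld metal governs)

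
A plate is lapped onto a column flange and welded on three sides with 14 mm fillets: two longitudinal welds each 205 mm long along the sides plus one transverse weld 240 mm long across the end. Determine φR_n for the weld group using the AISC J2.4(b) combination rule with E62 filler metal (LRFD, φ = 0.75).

E62XX → F_EXX = 620 MPa.
t_e = 0.707 × 14 = 9.898 mm.
R_nwl = 0.6 × 620 × 9.898 × 410 × 10⁻³ = 1510 kN (longitudinal, 2 welds).
R_nwt = 0.6 × 620 × 9.898 × 240 × 10⁻³ = 883.7 kN (transverse, base value).
(i) R_nwl + R_nwt = 2393 kN; (ii) 0.85 R_nwl + 1.5 R_nwt = 2609 kN.
R_n = max = 2609 kN [governs: (ii)]; φR_n = 1957 kN.

φR_n ≈ 1960 kN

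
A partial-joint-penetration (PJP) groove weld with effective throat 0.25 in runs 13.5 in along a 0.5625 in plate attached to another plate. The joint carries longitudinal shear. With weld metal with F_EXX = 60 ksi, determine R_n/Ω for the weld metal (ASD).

R_n/Ω ≈ 60.8 kips

Effective throat (given) t_e = 0.25 in.
A_we = 0.25 × 13.5 = 3.375 in².
F_nw = 0.6 F_EXX = 36 ksi.
R_n/Ω = (36 × 3.375) / 2.0 = 60.75 kips.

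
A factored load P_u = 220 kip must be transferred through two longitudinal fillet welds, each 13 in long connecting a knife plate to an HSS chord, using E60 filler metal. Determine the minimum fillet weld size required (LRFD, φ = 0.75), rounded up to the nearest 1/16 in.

E60XX → F_EXX = 60 ksi.
Total weld length L = 26 in.
Required throat t_e = P_u / (φ × 0.6 F_EXX × L) = 220 / (0.75 × 0.6 × 60 × 26) = 0.3134 in.
Required leg w = t_e / 0.707 = 0.4433 in → use 1/2 in.

w = 1/2 in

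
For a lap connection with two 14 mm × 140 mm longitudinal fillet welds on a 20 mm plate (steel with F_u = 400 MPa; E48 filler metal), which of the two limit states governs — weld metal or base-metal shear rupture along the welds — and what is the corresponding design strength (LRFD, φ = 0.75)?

E48XX → F_EXX = 480 MPa.
t_e = 0.707 × 14 = 9.898 mm; L = 280 mm.
Weld metal: φR_n = 0.75 × 0.6 × 480 × 9.898 × 280 × 10⁻³ = 598.6 kN.
Base metal (shear rupture): φR_n = 0.75 × 0.6 × 400 × 20 × 280 × 10⁻³ = 1008 kN.
Governing: weld metal.

φR_n ≈ 599 kN (weld metal governs)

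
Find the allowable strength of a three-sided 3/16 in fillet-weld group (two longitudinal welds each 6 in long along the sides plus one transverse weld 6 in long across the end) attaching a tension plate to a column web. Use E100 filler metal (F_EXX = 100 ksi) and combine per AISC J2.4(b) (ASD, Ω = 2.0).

R_n/Ω ≈ 76.4 kips

t_e = 0.707 × 0.1875 = 0.1326 in.
R_nwl = 0.6 × 100 × 0.1326 × 12 = 95.45 kips (longitudinal, 2 welds).
R_nwt = 0.6 × 100 × 0.1326 × 6 = 47.72 kips (transverse, base value).
(i) R_nwl + R_nwt = 143.2 kips; (ii) 0.85 R_nwl + 1.5 R_nwt = 152.7 kips.
R_n = max = 152.7 kips [governs: (ii)]; R_n/Ω = 76.36 kips.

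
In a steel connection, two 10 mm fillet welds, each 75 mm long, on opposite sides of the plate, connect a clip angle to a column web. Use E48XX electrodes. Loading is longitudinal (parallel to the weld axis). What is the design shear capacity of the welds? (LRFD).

φR_n ≈ 229 kN

E48XX → F_EXX = 480 MPa.
Effective throat t_e = 0.707 × 10 = 7.07 mm.
Total length L = 150 mm; A_we = 7.07 × 150 = 1060 mm².
F_nw = 0.6 F_EXX = 0.6 × 480 = 288 MPa.
φR_n = 0.75 × 288 × 1060 × 10⁻³ = 229.1 kN.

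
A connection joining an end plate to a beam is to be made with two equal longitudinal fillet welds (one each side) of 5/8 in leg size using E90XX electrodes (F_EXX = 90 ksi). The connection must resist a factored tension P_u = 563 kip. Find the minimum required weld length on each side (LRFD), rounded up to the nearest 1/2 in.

Throat t_e = 0.707 × 0.625 = 0.4419 in.
φr_n = 0.75 × 0.6 × 90 × 0.4419 = 17.9 kip/in.
L_req = P_u / φr_n = 563 / 17.9 = 31.46 in total.
Per side: 31.46 / 2 = 15.73 in.
Round up → use L = 16 in on each side.

L = 16 in on each side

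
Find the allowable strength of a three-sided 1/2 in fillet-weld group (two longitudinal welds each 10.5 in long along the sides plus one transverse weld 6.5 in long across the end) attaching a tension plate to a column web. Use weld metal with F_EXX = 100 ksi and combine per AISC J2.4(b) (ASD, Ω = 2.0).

t_e = 0.707 × 0.5 = 0.3535 in.
R_nwl = 0.6 × 100 × 0.3535 × 21 = 445.4 kip (longitudinal, 2 welds).
R_nwt = 0.6 × 100 × 0.3535 × 6.5 = 137.9 kip (transverse, base value).
(i) R_nwl + R_nwt = 583.3 kip; (ii) 0.85 R_nwl + 1.5 R_nwt = 585.4 kip.
R_n = max = 585.4 kip [governs: (ii)]; R_n/Ω = 292.7 kip.

R_n/Ω ≈ 293 kip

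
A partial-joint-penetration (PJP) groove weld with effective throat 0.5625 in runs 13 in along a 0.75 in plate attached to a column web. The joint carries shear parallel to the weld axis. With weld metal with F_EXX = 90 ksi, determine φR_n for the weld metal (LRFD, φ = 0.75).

φR_n ≈ 296 kips

Effective throat (given) t_e = 0.5625 in.
A_we = 0.5625 × 13 = 7.312 in².
F_nw = 0.6 F_EXX = 54 ksi.
φR_n = 0.75 × 54 × 7.312 = 296.2 kips.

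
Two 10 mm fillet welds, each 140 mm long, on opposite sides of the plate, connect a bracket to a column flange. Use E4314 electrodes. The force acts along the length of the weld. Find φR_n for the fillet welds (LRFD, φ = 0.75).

φR_n ≈ 383 kN

E43XX → F_EXX = 430 MPa.
Effective throat t_e = 0.707 × 10 = 7.07 mm.
Total length L = 280 mm; A_we = 7.07 × 280 = 1980 mm².
F_nw = 0.6 F_EXX = 0.6 × 430 = 258 MPa.
φR_n = 0.75 × 258 × 1980 × 10⁻³ = 383.1 kN.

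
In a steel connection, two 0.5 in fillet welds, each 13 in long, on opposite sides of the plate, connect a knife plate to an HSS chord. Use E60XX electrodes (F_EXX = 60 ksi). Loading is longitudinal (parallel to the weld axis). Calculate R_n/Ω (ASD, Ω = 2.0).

R_n/Ω ≈ 165 kips

Effective throat t_e = 0.707 × 0.5 = 0.3535 in.
Total length L = 26 in; A_we = 0.3535 × 26 = 9.191 in².
F_nw = 0.6 F_EXX = 0.6 × 60 = 36 ksi.
R_n = 36 × 9.191 = 330.9 kips; R_n/Ω = 330.9/2.0 = 165.4 kips.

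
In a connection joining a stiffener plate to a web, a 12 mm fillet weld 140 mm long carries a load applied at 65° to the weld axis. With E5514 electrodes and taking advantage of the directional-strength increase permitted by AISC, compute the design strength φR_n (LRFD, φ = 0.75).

φR_n ≈ 421 kN

E55XX → F_EXX = 550 MPa.
t_e = 0.707 × 12 = 8.484 mm; A_we = 8.484 × 140 = 1188 mm².
Directional factor: 1.0 + 0.5 sin^1.5(65°) = 1.431.
F_nw = 0.6 × 550 × 1.431 = 472.4 MPa.
φR_n = 0.75 × 472.4 × 1188 × 10⁻³ = 420.8 kN.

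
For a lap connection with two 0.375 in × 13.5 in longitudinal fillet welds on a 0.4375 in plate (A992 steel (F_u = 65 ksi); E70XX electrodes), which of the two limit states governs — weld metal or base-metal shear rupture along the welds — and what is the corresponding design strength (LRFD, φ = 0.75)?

φR_n ≈ 225 kips (weld metal governs)

E70XX → F_EXX = 70 ksi.
t_e = 0.707 × 0.375 = 0.2651 in; L = 27 in.
Weld metal: φR_n = 0.75 × 0.6 × 70 × 0.2651 × 27 = 225.5 kips.
Base metal (shear rupture): φR_n = 0.75 × 0.6 × 65 × 0.4375 × 27 = 345.5 kips.
Governing: weld metal.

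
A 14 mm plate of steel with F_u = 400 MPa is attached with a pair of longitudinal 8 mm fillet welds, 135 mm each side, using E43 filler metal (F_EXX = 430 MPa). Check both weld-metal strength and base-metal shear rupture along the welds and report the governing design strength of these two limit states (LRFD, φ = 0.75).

t_e = 0.707 × 8 = 5.656 mm; L = 270 mm.
Weld metal: φR_n = 0.75 × 0.6 × 430 × 5.656 × 270 × 10⁻³ = 295.5 kN.
Base metal (shear rupture): φR_n = 0.75 × 0.6 × 400 × 14 × 270 × 10⁻³ = 680.4 kN.
Governing: weld metal.

φR_n ≈ 295 kN (weld metal governs)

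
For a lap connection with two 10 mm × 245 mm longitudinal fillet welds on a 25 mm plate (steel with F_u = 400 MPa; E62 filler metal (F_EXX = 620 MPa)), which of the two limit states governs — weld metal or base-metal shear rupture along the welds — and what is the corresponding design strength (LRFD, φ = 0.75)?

φR_n ≈ 967 kN (weld metal governs)

t_e = 0.707 × 10 = 7.07 mm; L = 490 mm.
Weld metal: φR_n = 0.75 × 0.6 × 620 × 7.07 × 490 × 10⁻³ = 966.5 kN.
Base metal (shear rupture): φR_n = 0.75 × 0.6 × 400 × 25 × 490 × 10⁻³ = 2205 kN.
Governing: weld metal.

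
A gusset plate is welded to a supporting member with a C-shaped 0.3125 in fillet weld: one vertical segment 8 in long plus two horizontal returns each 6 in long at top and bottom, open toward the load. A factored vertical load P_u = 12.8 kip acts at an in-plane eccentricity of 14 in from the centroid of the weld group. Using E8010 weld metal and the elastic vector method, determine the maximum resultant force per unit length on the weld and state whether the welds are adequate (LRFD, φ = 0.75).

f_max ≈ 3.8 kip/in; adequate

E80XX → F_EXX = 80 ksi.
Total weld length L_w = 20 in. Treat welds as unit-width lines.
Centroid: x̄ = 2×6×3 / 20 = 1.8 in from the vertical weld.
Polar moment about centroid: J = I_x + I_y = [8³/12 + 2×6×4²] + [8×1.8² + 2(6³/12 + 6×1.2²)] = 313.9 in³.
Direct shear f_v = P/L_w = 12.8 / 20 = 0.64 kip/in (vertical).
Torsion M = P·e = 12.8 × 14 = 179.2 kip·in.
Critical point at (x, y) = (4.2, 4) from centroid. f_tx = M·y/J = 2.284 kip/in; f_ty = M·x/J = 2.398 kip/in.
Resultant f_max = √[f_tx² + (f_v + f_ty)²] = √[2.284² + (0.64 + 2.398)²] = 3.801 kip/in.
Capacity per unit length: φr_n = 0.75 × 0.6 × 80 × (0.707 × 0.3125) = 7.954 kip/in.
3.801 ≤ 7.954 → adequate.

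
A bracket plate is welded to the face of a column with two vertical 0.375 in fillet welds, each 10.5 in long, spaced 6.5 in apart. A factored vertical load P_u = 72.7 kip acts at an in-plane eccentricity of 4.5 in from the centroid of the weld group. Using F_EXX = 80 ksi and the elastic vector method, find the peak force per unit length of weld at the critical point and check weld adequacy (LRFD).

f_max ≈ 7.31 kip/in; adequate

Total weld length L_w = 21 in. Treat welds as unit-width lines.
Polar moment about centroid: J = 2[d³/12 + d(b/2)²] = 2[10.5³/12 + 10.5×3.25²] = 414.8 in³.
Direct shear f_v = P/L_w = 72.7 / 21 = 3.462 kip/in (vertical).
Torsion M = P·e = 72.7 × 4.5 = 327.15 kip·in.
Critical point at (x, y) = (3.25, 5.25) from centroid. f_tx = M·y/J = 4.141 kip/in; f_ty = M·x/J = 2.564 kip/in.
Resultant f_max = √[f_tx² + (f_v + f_ty)²] = √[4.141² + (3.462 + 2.564)²] = 7.311 kip/in.
Capacity per unit length: φr_n = 0.75 × 0.6 × 80 × (0.707 × 0.375) = 9.544 kip/in.
7.311 ≤ 9.544 → adequate.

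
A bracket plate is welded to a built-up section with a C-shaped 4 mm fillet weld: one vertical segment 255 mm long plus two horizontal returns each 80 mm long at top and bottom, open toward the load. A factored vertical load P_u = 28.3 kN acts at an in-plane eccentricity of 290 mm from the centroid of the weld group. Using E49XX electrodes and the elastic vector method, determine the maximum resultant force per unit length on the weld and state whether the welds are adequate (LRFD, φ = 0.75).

f_max ≈ 314 N/mm; adequate

E49XX → F_EXX = 490 MPa.
Total weld length L_w = 415 mm. Treat welds as unit-width lines.
Centroid: x̄ = 2×80×40 / 415 = 15.42 mm from the vertical weld.
Polar moment about centroid: J = I_x + I_y = [255³/12 + 2×80×127.5²] + [255×15.42² + 2(80³/12 + 80×24.58²)] = 4225000 mm³.
Direct shear f_v = P/L_w = 28.3×10³ / 415 = 68.19 N/mm (vertical).
Torsion M = P·e = 28.3×10³ × 290 = 8207000 N·mm.
Critical point at (x, y) = (64.58, 127.5) from centroid. f_tx = M·y/J = 247.6 N/mm; f_ty = M·x/J = 125.4 N/mm.
Resultant f_max = √[f_tx² + (f_v + f_ty)²] = √[247.6² + (68.19 + 125.4)²] = 314.4 N/mm.
Capacity per unit length: φr_n = 0.75 × 0.6 × 490 × (0.707 × 4) = 623.6 N/mm.
314.4 ≤ 623.6 → adequate.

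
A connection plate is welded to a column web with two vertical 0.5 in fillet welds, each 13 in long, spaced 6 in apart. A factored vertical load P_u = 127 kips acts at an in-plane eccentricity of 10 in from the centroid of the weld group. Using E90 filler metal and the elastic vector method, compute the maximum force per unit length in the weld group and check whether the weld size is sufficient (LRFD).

E90XX → F_EXX = 90 ksi.
Total weld length L_w = 26 in. Treat welds as unit-width lines.
Polar moment about centroid: J = 2[d³/12 + d(b/2)²] = 2[13³/12 + 13×3²] = 600.2 in³.
Direct shear f_v = P/L_w = 127 / 26 = 4.885 kip/in (vertical).
Torsion M = P·e = 127 × 10 = 1270 kip·in.
Critical point at (x, y) = (3, 6.5) from centroid. f_tx = M·y/J = 13.75 kip/in; f_ty = M·x/J = 6.348 kip/in.
Resultant f_max = √[f_tx² + (f_v + f_ty)²] = √[13.75² + (4.885 + 6.348)²] = 17.76 kip/in.
Capacity per unit length: φr_n = 0.75 × 0.6 × 90 × (0.707 × 0.5) = 14.32 kip/in.
17.76 > 14.32 → NOT adequate.

f_max ≈ 17.8 kip/in; NOT adequate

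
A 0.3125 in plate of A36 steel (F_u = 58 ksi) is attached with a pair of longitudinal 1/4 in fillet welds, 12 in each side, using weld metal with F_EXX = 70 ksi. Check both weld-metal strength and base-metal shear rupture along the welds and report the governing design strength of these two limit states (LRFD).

t_e = 0.707 × 0.25 = 0.1767 in; L = 24 in.
Weld metal: φR_n = 0.75 × 0.6 × 70 × 0.1767 × 24 = 133.6 kips.
Base metal (shear rupture): φR_n = 0.75 × 0.6 × 58 × 0.3125 × 24 = 195.8 kips.
Governing: weld metal.

φR_n ≈ 134 kips (weld metal governs)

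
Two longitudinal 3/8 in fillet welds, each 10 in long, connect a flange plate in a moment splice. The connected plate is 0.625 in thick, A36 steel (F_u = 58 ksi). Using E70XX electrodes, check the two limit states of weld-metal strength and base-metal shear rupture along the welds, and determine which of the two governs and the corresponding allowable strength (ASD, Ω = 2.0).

R_n/Ω ≈ 111 kips (weld metal governs)

E70XX → F_EXX = 70 ksi.
t_e = 0.707 × 0.375 = 0.2651 in; L = 20 in.
Weld metal: R_n/Ω = (1/2.0) × 0.6 × 70 × 0.2651 × 20 = 111.4 kips.
Base metal (shear rupture): R_n/Ω = (1/2.0) × 0.6 × 58 × 0.625 × 20 = 217.5 kips.
Governing: weld metal.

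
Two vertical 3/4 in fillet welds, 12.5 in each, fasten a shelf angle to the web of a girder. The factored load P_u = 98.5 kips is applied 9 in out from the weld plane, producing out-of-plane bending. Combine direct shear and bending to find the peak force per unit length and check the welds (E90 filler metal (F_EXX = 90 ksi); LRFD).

L_w = 2 × 12.5 = 25 in; section modulus (unit throat) S = 2 × L²/6 = 52.08 in².
Direct shear f_v = P/L_w = 98.5/25 = 3.94 kip/in.
Moment M = P × e = 98.5 × 9 = 886.5 kip·in; bending f_b = M/S = 17.02 kip/in.
f_max = √(f_v² + f_b²) = √(3.94² + 17.02²) = 17.47 kip/in.
φr_n = 0.75 × 0.6 × 90 × (0.707 × 0.75) = 21.48 kip/in → adequate.

f_max ≈ 17.5 kip/in; adequate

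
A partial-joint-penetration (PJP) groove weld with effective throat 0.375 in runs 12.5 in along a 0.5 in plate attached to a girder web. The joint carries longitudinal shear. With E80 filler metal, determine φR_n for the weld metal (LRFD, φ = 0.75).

E80XX → F_EXX = 80 ksi.
Effective throat (given) t_e = 0.375 in.
A_we = 0.375 × 12.5 = 4.688 in².
F_nw = 0.6 F_EXX = 48 ksi.
φR_n = 0.75 × 48 × 4.688 = 168.8 kips.

φR_n ≈ 169 kips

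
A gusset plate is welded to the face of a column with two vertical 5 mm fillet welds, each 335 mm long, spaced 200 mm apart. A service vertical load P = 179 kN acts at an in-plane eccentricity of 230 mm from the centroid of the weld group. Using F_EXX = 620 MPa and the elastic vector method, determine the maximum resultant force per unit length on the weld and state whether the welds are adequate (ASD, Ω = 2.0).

Total weld length L_w = 670 mm. Treat welds as unit-width lines.
Polar moment about centroid: J = 2[d³/12 + d(b/2)²] = 2[335³/12 + 335×100²] = 12970000 mm³.
Direct shear f_v = P/L_w = 179×10³ / 670 = 267.2 N/mm (vertical).
Torsion M = P·e = 179×10³ × 230 = 41170000 N·mm.
Critical point at (x, y) = (100, 167.5) from centroid. f_tx = M·y/J = 531.9 N/mm; f_ty = M·x/J = 317.5 N/mm.
Resultant f_max = √[f_tx² + (f_v + f_ty)²] = √[531.9² + (267.2 + 317.5)²] = 790.4 N/mm.
Capacity per unit length: r_n/Ω = (1/2.0) × 0.6 × 620 × (0.707 × 5) = 657.5 N/mm.
790.4 > 657.5 → NOT adequate.

f_max ≈ 790 N/mm; NOT adequate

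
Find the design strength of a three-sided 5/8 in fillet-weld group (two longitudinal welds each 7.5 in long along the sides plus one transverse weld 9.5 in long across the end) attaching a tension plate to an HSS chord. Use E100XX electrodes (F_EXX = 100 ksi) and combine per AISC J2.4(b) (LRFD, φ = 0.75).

φR_n ≈ 537 kip

t_e = 0.707 × 0.625 = 0.4419 in.
R_nwl = 0.6 × 100 × 0.4419 × 15 = 397.7 kip (longitudinal, 2 welds).
R_nwt = 0.6 × 100 × 0.4419 × 9.5 = 251.9 kip (transverse, base value).
(i) R_nwl + R_nwt = 649.6 kip; (ii) 0.85 R_nwl + 1.5 R_nwt = 715.8 kip.
R_n = max = 715.8 kip [governs: (ii)]; φR_n = 536.9 kip.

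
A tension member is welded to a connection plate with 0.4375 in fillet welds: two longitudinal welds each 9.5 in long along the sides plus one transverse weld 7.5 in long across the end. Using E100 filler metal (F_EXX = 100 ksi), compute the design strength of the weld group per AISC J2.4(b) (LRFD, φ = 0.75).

φR_n ≈ 381 kip

t_e = 0.707 × 0.4375 = 0.3093 in.
R_nwl = 0.6 × 100 × 0.3093 × 19 = 352.6 kip (longitudinal, 2 welds).
R_nwt = 0.6 × 100 × 0.3093 × 7.5 = 139.2 kip (transverse, base value).
(i) R_nwl + R_nwt = 491.8 kip; (ii) 0.85 R_nwl + 1.5 R_nwt = 508.5 kip.
R_n = max = 508.5 kip [governs: (ii)]; φR_n = 381.4 kip.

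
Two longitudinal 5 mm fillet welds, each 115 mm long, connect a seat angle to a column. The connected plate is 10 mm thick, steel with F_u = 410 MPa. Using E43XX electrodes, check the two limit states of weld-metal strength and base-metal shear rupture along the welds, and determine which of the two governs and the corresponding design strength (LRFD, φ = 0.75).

φR_n ≈ 157 kN (weld metal governs)

E43XX → F_EXX = 430 MPa.
t_e = 0.707 × 5 = 3.535 mm; L = 230 mm.
Weld metal: φR_n = 0.75 × 0.6 × 430 × 3.535 × 230 × 10⁻³ = 157.3 kN.
Base metal (shear rupture): φR_n = 0.75 × 0.6 × 410 × 10 × 230 × 10⁻³ = 424.4 kN.
Governing: weld metal.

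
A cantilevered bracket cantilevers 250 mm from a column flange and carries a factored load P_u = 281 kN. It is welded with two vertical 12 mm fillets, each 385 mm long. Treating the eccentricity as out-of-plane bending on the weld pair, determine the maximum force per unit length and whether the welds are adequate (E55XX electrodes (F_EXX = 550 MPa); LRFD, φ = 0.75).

L_w = 2 × 385 = 770 mm; section modulus (unit throat) S = 2 × L²/6 = 49410 mm².
Direct shear f_v = P/L_w = 281×10³/770 = 364.9 N/mm.
Moment M = P × e = 281×10³ × 250 = 70250000 N·mm; bending f_b = M/S = 1422 N/mm.
f_max = √(f_v² + f_b²) = √(364.9² + 1422²) = 1468 N/mm.
φr_n = 0.75 × 0.6 × 550 × (0.707 × 12) = 2100 N/mm → adequate.

f_max ≈ 1470 N/mm; adequate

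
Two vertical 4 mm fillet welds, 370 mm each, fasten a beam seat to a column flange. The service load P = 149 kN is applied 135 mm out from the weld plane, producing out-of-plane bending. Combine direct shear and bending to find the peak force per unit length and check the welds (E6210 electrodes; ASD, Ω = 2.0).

E62XX → F_EXX = 620 MPa.
L_w = 2 × 370 = 740 mm; section modulus (unit throat) S = 2 × L²/6 = 45630 mm².
Direct shear f_v = P/L_w = 149×10³/740 = 201.4 N/mm.
Moment M = P × e = 149×10³ × 135 = 20115000 N·mm; bending f_b = M/S = 440.8 N/mm.
f_max = √(f_v² + f_b²) = √(201.4² + 440.8²) = 484.6 N/mm.
r_n/Ω = (1/2.0) × 0.6 × 620 × (0.707 × 4) = 526 N/mm → adequate.

f_max ≈ 485 N/mm; adequate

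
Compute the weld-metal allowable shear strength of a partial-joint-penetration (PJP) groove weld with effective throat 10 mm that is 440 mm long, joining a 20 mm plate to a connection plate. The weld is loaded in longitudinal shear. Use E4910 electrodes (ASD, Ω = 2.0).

R_n/Ω ≈ 647 kN

E49XX → F_EXX = 490 MPa.
Effective throat (given) t_e = 10 mm.
A_we = 10 × 440 = 4400 mm².
F_nw = 0.6 F_EXX = 294 MPa.
R_n/Ω = (294 × 4400) / 2.0 × 10⁻³ = 646.8 kN.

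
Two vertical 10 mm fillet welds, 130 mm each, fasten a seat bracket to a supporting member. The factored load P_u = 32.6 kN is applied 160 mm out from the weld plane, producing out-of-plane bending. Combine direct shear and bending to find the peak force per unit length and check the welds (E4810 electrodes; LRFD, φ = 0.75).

f_max ≈ 934 N/mm; adequate

E48XX → F_EXX = 480 MPa.
L_w = 2 × 130 = 260 mm; section modulus (unit throat) S = 2 × L²/6 = 5633 mm².
Direct shear f_v = P/L_w = 32.6×10³/260 = 125.4 N/mm.
Moment M = P × e = 32.6×10³ × 160 = 5216000 N·mm; bending f_b = M/S = 925.9 N/mm.
f_max = √(f_v² + f_b²) = √(125.4² + 925.9²) = 934.4 N/mm.
φr_n = 0.75 × 0.6 × 480 × (0.707 × 10) = 1527 N/mm → adequate.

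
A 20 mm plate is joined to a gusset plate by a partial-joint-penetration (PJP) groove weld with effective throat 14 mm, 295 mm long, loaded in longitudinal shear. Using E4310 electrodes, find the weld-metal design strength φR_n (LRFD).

E43XX → F_EXX = 430 MPa.
Effective throat (given) t_e = 14 mm.
A_we = 14 × 295 = 4130 mm².
F_nw = 0.6 F_EXX = 258 MPa.
φR_n = 0.75 × 258 × 4130 × 10⁻³ = 799.2 kN.

φR_n ≈ 799 kN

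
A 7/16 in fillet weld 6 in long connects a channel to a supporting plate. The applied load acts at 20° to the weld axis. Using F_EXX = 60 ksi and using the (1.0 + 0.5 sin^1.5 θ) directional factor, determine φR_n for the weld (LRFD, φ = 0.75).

φR_n ≈ 55.1 kip

t_e = 0.707 × 0.4375 = 0.3093 in; A_we = 0.3093 × 6 = 1.856 in².
Directional factor: 1.0 + 0.5 sin^1.5(20°) = 1.1.
F_nw = 0.6 × 60 × 1.1 = 39.6 ksi.
φR_n = 0.75 × 39.6 × 1.856 = 55.12 kip.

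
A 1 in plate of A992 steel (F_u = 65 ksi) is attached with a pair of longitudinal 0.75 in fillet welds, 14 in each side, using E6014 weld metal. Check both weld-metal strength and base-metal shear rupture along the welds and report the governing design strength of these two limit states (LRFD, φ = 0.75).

φR_n ≈ 401 kip (weld metal governs)

E60XX → F_EXX = 60 ksi.
t_e = 0.707 × 0.75 = 0.5302 in; L = 28 in.
Weld metal: φR_n = 0.75 × 0.6 × 60 × 0.5302 × 28 = 400.9 kip.
Base metal (shear rupture): φR_n = 0.75 × 0.6 × 65 × 1 × 28 = 819 kip.
Governing: weld metal.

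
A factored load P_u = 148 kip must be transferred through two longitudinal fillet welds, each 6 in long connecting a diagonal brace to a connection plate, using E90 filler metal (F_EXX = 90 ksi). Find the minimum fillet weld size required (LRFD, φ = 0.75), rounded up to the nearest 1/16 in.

Total weld length L = 12 in.
Required throat t_e = P_u / (φ × 0.6 F_EXX × L) = 148 / (0.75 × 0.6 × 90 × 12) = 0.3045 in.
Required leg w = t_e / 0.707 = 0.4307 in → use 7/16 in.

w = 7/16 in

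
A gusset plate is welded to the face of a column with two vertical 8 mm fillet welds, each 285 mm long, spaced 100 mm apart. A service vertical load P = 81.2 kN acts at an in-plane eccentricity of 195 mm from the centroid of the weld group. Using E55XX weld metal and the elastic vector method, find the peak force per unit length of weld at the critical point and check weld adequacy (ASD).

E55XX → F_EXX = 550 MPa.
Total weld length L_w = 570 mm. Treat welds as unit-width lines.
Polar moment about centroid: J = 2[d³/12 + d(b/2)²] = 2[285³/12 + 285×50²] = 5283000 mm³.
Direct shear f_v = P/L_w = 81.2×10³ / 570 = 142.5 N/mm (vertical).
Torsion M = P·e = 81.2×10³ × 195 = 15834000 N·mm.
Critical point at (x, y) = (50, 142.5) from centroid. f_tx = M·y/J = 427.1 N/mm; f_ty = M·x/J = 149.9 N/mm.
Resultant f_max = √[f_tx² + (f_v + f_ty)²] = √[427.1² + (142.5 + 149.9)²] = 517.5 N/mm.
Capacity per unit length: r_n/Ω = (1/2.0) × 0.6 × 550 × (0.707 × 8) = 933.2 N/mm.
517.5 ≤ 933.2 → adequate.

f_max ≈ 518 N/mm; adequate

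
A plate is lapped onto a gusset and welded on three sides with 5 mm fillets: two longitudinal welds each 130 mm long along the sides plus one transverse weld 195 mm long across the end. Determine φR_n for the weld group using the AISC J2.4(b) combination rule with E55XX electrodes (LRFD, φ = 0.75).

φR_n ≈ 449 kN

E55XX → F_EXX = 550 MPa.
t_e = 0.707 × 5 = 3.535 mm.
R_nwl = 0.6 × 550 × 3.535 × 260 × 10⁻³ = 303.3 kN (longitudinal, 2 welds).
R_nwt = 0.6 × 550 × 3.535 × 195 × 10⁻³ = 227.5 kN (transverse, base value).
(i) R_nwl + R_nwt = 530.8 kN; (ii) 0.85 R_nwl + 1.5 R_nwt = 599 kN.
R_n = max = 599 kN [governs: (ii)]; φR_n = 449.3 kN.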